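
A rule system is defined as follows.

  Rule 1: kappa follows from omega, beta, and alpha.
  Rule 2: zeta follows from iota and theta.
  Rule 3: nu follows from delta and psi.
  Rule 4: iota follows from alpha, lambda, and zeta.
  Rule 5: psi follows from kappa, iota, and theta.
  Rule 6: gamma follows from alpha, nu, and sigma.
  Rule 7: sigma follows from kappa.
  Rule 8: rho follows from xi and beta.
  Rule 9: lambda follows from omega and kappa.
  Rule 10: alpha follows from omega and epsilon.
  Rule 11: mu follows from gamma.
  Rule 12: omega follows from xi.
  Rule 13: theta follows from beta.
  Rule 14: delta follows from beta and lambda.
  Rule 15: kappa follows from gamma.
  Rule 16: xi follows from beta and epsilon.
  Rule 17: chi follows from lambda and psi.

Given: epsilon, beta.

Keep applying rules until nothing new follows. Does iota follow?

No

iota would need alpha, lambda, and zeta (Rule 4), but zeta is never established.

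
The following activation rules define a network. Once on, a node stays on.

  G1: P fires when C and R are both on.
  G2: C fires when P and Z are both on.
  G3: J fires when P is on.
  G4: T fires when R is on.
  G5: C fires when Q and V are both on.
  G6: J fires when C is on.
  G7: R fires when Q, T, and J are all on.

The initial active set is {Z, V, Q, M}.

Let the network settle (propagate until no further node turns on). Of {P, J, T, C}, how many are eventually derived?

G5: Q and V on → C on.
G6: C on → J on.
P would need C and R (G1), but R never turns on.
J: reached.
T would need R (G4), but R never turns on.
C: reached.
Reached: J and C — 2 of the 4.

2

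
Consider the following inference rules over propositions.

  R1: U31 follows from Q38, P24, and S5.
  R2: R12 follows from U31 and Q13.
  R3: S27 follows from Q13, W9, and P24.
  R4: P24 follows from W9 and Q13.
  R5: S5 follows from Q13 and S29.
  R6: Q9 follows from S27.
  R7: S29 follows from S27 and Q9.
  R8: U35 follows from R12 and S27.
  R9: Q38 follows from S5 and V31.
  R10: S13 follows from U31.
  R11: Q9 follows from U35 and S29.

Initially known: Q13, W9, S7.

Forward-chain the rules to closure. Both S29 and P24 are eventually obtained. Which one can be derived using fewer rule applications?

P24: W9 and Q13 hold, so P24 follows (R4). [1 rule application]
S29: From W9 and Q13, R4 gives P24. From Q13, W9, and P24, R3 gives S27. S27 holds, so Q9 follows (R6). S27 and Q9 hold, so S29 follows (R7). [4 rule applications]
P24 needs fewer.

P24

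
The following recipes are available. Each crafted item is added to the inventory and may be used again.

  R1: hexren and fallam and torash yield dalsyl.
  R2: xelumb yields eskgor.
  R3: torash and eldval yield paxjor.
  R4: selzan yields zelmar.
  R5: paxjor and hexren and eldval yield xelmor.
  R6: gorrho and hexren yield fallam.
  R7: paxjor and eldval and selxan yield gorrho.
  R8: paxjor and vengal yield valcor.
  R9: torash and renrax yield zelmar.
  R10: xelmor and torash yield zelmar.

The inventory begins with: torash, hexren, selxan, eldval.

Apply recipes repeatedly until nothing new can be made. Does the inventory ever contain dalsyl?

Yes

Using R3, torash and eldval make paxjor.
paxjor and eldval and selxan → gorrho (R7).
Using R6, gorrho and hexren make fallam.
Using R1, hexren, fallam, and torash make dalsyl.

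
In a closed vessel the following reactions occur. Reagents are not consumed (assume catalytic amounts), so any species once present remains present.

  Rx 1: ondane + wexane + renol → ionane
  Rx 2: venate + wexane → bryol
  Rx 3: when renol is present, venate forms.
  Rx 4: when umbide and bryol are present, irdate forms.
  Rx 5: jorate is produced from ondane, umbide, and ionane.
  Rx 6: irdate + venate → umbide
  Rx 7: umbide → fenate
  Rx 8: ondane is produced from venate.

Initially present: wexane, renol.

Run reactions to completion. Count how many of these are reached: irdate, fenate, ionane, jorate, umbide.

renol present → venate forms (Rx 3).
venate present → ondane forms (Rx 8).
ondane, wexane, and renol present → ionane forms (Rx 1).
irdate would need umbide and bryol (Rx 4), but umbide never forms.
fenate would need umbide (Rx 7), but umbide never forms.
ionane: reached.
jorate would need ondane, umbide, and ionane (Rx 5), but umbide never forms.
umbide would need irdate and venate (Rx 6), but irdate never forms.
Reached: ionane — 1 of the 5.

1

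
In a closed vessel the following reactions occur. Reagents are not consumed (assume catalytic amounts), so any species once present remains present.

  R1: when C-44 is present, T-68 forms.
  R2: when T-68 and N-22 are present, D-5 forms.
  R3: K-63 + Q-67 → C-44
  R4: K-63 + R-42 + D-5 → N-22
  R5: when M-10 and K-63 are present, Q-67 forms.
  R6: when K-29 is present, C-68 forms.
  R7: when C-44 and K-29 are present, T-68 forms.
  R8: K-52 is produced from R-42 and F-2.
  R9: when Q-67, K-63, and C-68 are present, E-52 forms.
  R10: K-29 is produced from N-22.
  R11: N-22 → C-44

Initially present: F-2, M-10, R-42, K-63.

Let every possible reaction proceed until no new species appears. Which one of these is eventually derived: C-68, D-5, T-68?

T-68

M-10 and K-63 present → Q-67 forms (R5).
K-63 and Q-67 present → C-44 forms (R3).
C-44 present → T-68 forms (R1).
D-5 would need T-68 and N-22 (R2), but N-22 never forms. C-68 would need K-29 (R6), but K-29 never forms.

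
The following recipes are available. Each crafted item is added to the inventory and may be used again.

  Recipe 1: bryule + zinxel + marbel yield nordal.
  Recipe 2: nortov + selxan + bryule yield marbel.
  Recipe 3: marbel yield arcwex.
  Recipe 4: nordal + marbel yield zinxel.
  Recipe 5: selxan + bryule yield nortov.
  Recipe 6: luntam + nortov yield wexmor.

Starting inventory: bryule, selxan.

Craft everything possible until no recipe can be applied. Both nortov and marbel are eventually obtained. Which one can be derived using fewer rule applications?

nortov

nortov: Using Recipe 5, selxan and bryule make nortov. [1 rule application]
marbel: Using Recipe 5, selxan and bryule make nortov. nortov + selxan + bryule → marbel (Recipe 2). [2 rule applications]
nortov needs fewer.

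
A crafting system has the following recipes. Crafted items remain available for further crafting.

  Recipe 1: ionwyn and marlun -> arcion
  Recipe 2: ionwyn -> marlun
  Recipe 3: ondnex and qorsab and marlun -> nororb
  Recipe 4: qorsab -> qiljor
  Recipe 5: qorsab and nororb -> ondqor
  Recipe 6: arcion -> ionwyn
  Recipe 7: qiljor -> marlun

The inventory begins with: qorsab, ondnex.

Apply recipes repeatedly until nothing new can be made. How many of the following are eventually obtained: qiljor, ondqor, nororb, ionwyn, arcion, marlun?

qorsab -> qiljor (Recipe 4).
Using Recipe 7, qiljor makes marlun.
Using Recipe 3, ondnex, qorsab, and marlun make nororb.
Using Recipe 5, qorsab and nororb make ondqor.
qiljor: reached.
ondqor: reached.
nororb: reached.
ionwyn would need arcion (Recipe 6), but arcion is never obtained.
arcion would need ionwyn and marlun (Recipe 1), but ionwyn is never obtained.
marlun: reached.
Reached: qiljor, ondqor, nororb, and marlun — 4 of the 6.

4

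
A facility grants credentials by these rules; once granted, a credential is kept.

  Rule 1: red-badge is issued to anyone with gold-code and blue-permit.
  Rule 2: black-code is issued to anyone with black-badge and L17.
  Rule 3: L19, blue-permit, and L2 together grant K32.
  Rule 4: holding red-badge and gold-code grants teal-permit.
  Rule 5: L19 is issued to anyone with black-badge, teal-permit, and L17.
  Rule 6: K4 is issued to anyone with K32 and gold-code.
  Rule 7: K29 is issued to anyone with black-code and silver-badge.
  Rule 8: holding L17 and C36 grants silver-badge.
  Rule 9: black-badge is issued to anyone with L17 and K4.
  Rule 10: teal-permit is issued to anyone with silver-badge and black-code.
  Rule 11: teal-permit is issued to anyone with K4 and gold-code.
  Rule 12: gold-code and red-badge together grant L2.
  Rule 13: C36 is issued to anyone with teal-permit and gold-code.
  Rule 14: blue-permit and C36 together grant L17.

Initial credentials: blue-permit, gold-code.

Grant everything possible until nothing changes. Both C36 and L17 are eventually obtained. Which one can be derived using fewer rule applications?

C36

C36: Holding gold-code and blue-permit grants red-badge (Rule 1). Holding red-badge and gold-code grants teal-permit (Rule 4). Holding teal-permit and gold-code grants C36 (Rule 13). [3 rule applications]
L17: Holding gold-code and blue-permit grants red-badge (Rule 1). Holding red-badge and gold-code grants teal-permit (Rule 4). Holding teal-permit and gold-code grants C36 (Rule 13). Holding blue-permit and C36 grants L17 (Rule 14). [4 rule applications]
C36 needs fewer.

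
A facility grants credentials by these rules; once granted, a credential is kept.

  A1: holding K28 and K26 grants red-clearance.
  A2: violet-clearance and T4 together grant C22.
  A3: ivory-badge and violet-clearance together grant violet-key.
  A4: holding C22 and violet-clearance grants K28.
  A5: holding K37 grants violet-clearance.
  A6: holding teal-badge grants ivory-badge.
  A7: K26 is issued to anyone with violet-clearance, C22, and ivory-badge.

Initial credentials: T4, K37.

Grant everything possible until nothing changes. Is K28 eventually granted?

Holding K37 grants violet-clearance (A5).
Holding violet-clearance and T4 grants C22 (A2).
Holding C22 and violet-clearance grants K28 (A4).

Yes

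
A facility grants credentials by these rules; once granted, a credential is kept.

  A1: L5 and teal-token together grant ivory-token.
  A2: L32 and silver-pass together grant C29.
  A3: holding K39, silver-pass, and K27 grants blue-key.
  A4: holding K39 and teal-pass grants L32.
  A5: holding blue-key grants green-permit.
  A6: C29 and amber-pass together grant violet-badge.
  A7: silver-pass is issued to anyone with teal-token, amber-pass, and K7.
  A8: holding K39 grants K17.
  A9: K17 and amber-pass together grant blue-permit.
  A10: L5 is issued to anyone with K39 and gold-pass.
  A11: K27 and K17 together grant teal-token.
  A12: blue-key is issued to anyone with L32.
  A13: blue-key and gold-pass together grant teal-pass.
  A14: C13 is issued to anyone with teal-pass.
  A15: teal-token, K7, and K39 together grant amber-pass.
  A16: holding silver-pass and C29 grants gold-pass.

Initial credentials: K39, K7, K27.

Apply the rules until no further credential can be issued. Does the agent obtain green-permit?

Holding K39 grants K17 (A8).
Holding K27 and K17 grants teal-token (A11).
Holding teal-token, K7, and K39 grants amber-pass (A15).
Holding teal-token, amber-pass, and K7 grants silver-pass (A7).
Holding K39, silver-pass, and K27 grants blue-key (A3).
Holding blue-key grants green-permit (A5).

Yes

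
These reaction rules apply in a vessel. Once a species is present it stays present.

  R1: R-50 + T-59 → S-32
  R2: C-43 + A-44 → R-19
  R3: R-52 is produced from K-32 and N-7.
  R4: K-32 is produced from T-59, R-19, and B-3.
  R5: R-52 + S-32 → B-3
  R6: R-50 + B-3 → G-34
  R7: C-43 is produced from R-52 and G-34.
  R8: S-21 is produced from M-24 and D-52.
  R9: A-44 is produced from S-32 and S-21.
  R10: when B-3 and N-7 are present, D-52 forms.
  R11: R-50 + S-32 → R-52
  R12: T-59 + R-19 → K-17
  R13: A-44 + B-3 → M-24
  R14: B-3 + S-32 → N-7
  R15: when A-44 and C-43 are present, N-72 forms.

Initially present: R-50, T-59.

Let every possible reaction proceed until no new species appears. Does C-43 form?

Yes

R-50 and T-59 present → S-32 forms (R1).
R-50 and S-32 present → R-52 forms (R11).
R-52 and S-32 present → B-3 forms (R5).
R-50 and B-3 present → G-34 forms (R6).
R-52 and G-34 present → C-43 forms (R7).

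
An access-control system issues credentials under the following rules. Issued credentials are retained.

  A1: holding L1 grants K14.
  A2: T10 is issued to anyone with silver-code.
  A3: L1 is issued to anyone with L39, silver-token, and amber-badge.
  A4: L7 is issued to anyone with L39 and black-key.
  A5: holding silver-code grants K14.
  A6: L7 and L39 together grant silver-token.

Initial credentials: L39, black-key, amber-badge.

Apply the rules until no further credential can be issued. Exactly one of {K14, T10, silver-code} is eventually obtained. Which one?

Holding L39 and black-key grants L7 (A4).
Holding L7 and L39 grants silver-token (A6).
Holding L39, silver-token, and amber-badge grants L1 (A3).
Holding L1 grants K14 (A1).
No rule produces silver-code, and it is not given. T10 would need silver-code (A2), but silver-code is never granted.

K14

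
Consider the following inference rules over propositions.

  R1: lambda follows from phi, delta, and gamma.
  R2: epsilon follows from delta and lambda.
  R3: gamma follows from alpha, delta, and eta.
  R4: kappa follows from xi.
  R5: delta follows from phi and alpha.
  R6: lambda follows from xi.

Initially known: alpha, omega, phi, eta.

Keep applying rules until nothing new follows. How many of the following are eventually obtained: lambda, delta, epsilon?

phi and alpha hold, so delta follows (R5).
alpha, delta, and eta hold, so gamma follows (R3).
From phi, delta, and gamma, R1 gives lambda.
From delta and lambda, R2 gives epsilon.
lambda: reached.
delta: reached.
epsilon: reached.
All 3 are reached.

3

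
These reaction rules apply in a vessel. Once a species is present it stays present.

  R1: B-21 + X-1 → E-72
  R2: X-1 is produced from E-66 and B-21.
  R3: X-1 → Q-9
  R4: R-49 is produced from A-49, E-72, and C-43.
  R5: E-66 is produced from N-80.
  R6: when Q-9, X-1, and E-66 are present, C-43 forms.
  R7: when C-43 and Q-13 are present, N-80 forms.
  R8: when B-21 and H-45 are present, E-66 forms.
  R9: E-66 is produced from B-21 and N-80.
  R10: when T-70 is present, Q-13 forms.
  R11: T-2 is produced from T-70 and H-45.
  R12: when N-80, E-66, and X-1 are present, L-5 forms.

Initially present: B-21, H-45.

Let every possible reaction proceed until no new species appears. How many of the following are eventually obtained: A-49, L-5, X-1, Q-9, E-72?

3

B-21 and H-45 present → E-66 forms (R8).
E-66 and B-21 present → X-1 forms (R2).
X-1 present → Q-9 forms (R3).
B-21 and X-1 present → E-72 forms (R1).
No rule produces A-49, and it is not given.
L-5 would need N-80, E-66, and X-1 (R12), but N-80 never forms.
X-1: reached.
Q-9: reached.
E-72: reached.
Reached: X-1, Q-9, and E-72 — 3 of the 5.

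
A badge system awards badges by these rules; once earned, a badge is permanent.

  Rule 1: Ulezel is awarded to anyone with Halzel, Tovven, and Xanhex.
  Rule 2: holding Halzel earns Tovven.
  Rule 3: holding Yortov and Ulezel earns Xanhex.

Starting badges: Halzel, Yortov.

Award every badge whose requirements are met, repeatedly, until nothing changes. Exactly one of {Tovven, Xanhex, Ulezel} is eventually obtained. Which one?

Tovven

With Halzel, Tovven is earned (Rule 2).
Xanhex would need Yortov and Ulezel (Rule 3), but Ulezel is never earned. Ulezel would need Halzel, Tovven, and Xanhex (Rule 1), but Xanhex is never earned.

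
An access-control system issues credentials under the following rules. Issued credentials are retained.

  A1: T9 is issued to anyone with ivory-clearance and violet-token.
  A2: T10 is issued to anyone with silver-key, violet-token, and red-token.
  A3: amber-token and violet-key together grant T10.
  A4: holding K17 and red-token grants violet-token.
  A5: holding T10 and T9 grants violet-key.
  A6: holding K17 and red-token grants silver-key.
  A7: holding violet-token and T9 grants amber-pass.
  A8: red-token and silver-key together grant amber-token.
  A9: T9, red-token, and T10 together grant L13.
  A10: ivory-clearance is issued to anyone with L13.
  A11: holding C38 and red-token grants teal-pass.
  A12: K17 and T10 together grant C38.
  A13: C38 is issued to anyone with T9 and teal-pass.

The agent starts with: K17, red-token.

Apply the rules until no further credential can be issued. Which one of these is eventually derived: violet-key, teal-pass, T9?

Holding K17 and red-token grants silver-key (A6).
Holding K17 and red-token grants violet-token (A4).
Holding silver-key, violet-token, and red-token grants T10 (A2).
Holding K17 and T10 grants C38 (A12).
Holding C38 and red-token grants teal-pass (A11).
violet-key would need T10 and T9 (A5), but T9 is never granted. T9 would need ivory-clearance and violet-token (A1), but ivory-clearance is never granted.

teal-pass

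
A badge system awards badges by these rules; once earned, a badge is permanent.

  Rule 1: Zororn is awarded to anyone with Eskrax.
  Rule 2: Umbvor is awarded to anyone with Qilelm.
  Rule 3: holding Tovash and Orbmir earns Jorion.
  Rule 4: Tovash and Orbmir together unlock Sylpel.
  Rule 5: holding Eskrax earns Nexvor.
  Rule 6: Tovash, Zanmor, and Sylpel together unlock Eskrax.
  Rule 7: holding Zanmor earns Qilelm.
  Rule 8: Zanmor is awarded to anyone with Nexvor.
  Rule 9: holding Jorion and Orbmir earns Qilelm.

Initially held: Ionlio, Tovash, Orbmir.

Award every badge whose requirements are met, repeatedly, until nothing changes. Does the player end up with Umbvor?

Yes

With Tovash and Orbmir, Jorion is earned (Rule 3).
With Jorion and Orbmir, Qilelm is earned (Rule 9).
With Qilelm, Umbvor is earned (Rule 2).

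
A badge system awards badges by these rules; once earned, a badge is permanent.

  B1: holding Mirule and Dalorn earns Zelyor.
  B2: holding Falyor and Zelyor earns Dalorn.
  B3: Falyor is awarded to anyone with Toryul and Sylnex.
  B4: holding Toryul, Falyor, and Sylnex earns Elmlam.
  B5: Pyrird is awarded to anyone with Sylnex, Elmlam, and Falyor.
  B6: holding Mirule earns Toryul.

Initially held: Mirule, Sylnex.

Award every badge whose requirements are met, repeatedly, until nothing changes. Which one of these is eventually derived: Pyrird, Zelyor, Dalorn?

With Mirule, Toryul is earned (B6).
With Toryul and Sylnex, Falyor is earned (B3).
With Toryul, Falyor, and Sylnex, Elmlam is earned (B4).
With Sylnex, Elmlam, and Falyor, Pyrird is earned (B5).
Zelyor would need Mirule and Dalorn (B1), but Dalorn is never earned. Dalorn would need Falyor and Zelyor (B2), but Zelyor is never earned.

Pyrird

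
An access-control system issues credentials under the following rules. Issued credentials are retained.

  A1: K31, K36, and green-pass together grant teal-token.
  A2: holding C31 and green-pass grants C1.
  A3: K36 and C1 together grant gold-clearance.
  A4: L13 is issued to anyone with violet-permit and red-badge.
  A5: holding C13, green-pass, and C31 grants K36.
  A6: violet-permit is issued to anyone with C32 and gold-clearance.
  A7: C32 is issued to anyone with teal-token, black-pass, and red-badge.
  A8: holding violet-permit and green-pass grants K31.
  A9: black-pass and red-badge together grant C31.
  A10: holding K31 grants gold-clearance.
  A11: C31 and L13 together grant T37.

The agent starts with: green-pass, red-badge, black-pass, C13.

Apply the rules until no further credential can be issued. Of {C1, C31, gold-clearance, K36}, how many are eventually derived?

4

Holding black-pass and red-badge grants C31 (A9).
Holding C31 and green-pass grants C1 (A2).
Holding C13, green-pass, and C31 grants K36 (A5).
Holding K36 and C1 grants gold-clearance (A3).
C1: reached.
C31: reached.
gold-clearance: reached.
K36: reached.
All 4 are reached.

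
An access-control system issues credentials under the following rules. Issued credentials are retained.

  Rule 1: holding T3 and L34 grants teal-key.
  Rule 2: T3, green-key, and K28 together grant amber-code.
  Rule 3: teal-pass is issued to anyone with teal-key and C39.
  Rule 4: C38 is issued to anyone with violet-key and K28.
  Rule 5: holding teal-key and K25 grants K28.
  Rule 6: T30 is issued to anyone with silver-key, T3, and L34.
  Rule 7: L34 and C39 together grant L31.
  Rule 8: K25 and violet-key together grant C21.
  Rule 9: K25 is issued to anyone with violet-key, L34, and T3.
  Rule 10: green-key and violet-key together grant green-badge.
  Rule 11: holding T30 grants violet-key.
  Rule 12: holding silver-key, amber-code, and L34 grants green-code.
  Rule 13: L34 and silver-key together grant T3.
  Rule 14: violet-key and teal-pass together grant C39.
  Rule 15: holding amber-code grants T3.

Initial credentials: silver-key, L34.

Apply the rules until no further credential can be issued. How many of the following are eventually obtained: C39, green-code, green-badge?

0

C39 would need violet-key and teal-pass (Rule 14), but teal-pass is never granted.
green-code would need silver-key, amber-code, and L34 (Rule 12), but amber-code is never granted.
green-badge would need green-key and violet-key (Rule 10), but green-key is never granted.
None of the 3 are reached.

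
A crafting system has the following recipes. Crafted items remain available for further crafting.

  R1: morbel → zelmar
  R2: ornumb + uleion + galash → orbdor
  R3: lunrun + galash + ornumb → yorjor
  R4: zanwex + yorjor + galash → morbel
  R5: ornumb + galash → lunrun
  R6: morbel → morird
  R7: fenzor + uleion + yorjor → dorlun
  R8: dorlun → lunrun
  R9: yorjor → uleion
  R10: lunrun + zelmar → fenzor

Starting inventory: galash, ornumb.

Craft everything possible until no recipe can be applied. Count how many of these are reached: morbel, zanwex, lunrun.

1

ornumb + galash → lunrun (R5).
morbel would need zanwex, yorjor, and galash (R4), but zanwex is never obtained.
No rule produces zanwex, and it is not given.
lunrun: reached.
Reached: lunrun — 1 of the 3.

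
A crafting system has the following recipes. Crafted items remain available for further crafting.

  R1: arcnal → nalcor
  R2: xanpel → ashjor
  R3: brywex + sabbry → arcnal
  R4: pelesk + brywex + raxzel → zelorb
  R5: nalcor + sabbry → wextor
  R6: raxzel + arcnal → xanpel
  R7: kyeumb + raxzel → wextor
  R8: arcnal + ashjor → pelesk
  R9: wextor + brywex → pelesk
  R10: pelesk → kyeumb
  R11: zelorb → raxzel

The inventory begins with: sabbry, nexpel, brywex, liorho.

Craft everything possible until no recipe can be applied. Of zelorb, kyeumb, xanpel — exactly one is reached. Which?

brywex + sabbry → arcnal (R3).
Using R1, arcnal makes nalcor.
nalcor + sabbry → wextor (R5).
wextor + brywex → pelesk (R9).
Using R10, pelesk makes kyeumb.
xanpel would need raxzel and arcnal (R6), but raxzel is never obtained. zelorb would need pelesk, brywex, and raxzel (R4), but raxzel is never obtained.

kyeumb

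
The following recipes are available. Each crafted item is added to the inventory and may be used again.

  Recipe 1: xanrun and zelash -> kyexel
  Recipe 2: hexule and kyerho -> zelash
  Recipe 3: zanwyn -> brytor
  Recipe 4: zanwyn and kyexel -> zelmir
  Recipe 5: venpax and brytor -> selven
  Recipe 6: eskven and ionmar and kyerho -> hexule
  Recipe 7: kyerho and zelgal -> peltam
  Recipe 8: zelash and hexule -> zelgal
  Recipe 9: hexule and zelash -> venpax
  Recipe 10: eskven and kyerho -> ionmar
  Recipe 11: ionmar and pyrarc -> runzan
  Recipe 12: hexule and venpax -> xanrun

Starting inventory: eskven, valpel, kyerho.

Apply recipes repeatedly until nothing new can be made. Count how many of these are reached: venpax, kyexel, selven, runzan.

eskven and kyerho -> ionmar (Recipe 10).
Using Recipe 6, eskven, ionmar, and kyerho make hexule.
Using Recipe 2, hexule and kyerho make zelash.
hexule and zelash -> venpax (Recipe 9).
Using Recipe 12, hexule and venpax make xanrun.
Using Recipe 1, xanrun and zelash make kyexel.
venpax: reached.
kyexel: reached.
selven would need venpax and brytor (Recipe 5), but brytor is never obtained.
runzan would need ionmar and pyrarc (Recipe 11), but pyrarc is never obtained.
Reached: venpax and kyexel — 2 of the 4.

2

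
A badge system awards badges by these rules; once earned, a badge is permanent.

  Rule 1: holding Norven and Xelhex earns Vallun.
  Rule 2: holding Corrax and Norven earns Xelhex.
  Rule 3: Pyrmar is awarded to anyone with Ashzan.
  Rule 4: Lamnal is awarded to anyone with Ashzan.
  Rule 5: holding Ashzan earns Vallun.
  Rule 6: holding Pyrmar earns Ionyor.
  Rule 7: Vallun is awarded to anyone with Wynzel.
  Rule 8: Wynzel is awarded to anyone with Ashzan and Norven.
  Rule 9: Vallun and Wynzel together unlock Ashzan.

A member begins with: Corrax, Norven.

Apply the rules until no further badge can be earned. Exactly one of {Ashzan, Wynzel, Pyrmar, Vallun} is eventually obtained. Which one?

With Corrax and Norven, Xelhex is earned (Rule 2).
With Norven and Xelhex, Vallun is earned (Rule 1).
Wynzel would need Ashzan and Norven (Rule 8), but Ashzan is never earned. Pyrmar would need Ashzan (Rule 3), but Ashzan is never earned. Ashzan would need Vallun and Wynzel (Rule 9), but Wynzel is never earned.

Vallun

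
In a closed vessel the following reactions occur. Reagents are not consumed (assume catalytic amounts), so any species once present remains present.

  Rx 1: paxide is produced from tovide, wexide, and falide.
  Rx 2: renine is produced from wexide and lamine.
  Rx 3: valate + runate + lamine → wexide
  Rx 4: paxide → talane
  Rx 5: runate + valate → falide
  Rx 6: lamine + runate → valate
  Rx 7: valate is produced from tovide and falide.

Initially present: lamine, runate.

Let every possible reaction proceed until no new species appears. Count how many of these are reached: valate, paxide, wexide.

lamine and runate present → valate forms (Rx 6).
valate, runate, and lamine present → wexide forms (Rx 3).
valate: reached.
paxide would need tovide, wexide, and falide (Rx 1), but tovide never forms.
wexide: reached.
Reached: valate and wexide — 2 of the 3.

2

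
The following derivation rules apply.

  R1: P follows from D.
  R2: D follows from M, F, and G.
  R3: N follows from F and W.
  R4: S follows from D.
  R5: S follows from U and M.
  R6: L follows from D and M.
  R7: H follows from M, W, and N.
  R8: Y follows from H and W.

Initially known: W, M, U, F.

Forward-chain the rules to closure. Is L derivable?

L would need D and M (R6), but D is never established.

No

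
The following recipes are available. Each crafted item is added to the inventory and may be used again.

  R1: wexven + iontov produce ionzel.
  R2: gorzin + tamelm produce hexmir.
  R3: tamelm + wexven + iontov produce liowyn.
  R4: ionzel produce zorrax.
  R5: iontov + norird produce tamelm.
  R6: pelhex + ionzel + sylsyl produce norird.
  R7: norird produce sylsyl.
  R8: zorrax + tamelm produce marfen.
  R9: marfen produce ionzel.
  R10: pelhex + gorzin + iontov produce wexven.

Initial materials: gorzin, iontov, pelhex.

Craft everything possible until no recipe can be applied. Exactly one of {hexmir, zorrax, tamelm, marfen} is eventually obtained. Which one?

pelhex + gorzin + iontov → wexven (R10).
Using R1, wexven and iontov make ionzel.
ionzel → zorrax (R4).
tamelm would need iontov and norird (R5), but norird is never obtained. hexmir would need gorzin and tamelm (R2), but tamelm is never obtained. marfen would need zorrax and tamelm (R8), but tamelm is never obtained.

zorrax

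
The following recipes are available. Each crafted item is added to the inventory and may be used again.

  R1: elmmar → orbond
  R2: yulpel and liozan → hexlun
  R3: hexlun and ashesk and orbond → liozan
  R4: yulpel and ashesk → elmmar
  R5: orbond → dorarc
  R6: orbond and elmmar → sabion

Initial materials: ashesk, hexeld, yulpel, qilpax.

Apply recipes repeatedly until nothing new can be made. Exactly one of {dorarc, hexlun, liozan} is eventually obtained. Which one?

dorarc

yulpel and ashesk → elmmar (R4).
Using R1, elmmar makes orbond.
orbond → dorarc (R5).
liozan would need hexlun, ashesk, and orbond (R3), but hexlun is never obtained. hexlun would need yulpel and liozan (R2), but liozan is never obtained.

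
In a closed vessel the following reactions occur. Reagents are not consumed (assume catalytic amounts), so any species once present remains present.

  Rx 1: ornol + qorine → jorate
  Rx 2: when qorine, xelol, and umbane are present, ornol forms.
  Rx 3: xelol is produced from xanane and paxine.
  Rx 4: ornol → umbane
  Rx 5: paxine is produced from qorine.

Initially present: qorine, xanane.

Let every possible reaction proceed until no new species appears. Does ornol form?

ornol would need qorine, xelol, and umbane (Rx 2), but umbane never forms.

No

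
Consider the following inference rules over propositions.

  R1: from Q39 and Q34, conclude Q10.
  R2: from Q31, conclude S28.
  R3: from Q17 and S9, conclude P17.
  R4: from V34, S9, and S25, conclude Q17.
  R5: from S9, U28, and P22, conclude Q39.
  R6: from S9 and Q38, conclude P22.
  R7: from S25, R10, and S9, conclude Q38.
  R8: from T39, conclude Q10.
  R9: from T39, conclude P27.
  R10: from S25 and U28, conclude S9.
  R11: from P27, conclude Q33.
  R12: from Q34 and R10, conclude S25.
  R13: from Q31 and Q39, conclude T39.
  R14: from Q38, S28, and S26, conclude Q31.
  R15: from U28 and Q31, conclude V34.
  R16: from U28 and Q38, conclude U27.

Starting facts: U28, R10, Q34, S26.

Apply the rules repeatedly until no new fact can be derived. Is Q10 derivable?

Yes

From Q34 and R10, R12 gives S25.
S25 and U28 hold, so S9 follows (R10).
S25, R10, and S9 hold, so Q38 follows (R7).
S9 and Q38 hold, so P22 follows (R6).
From S9, U28, and P22, R5 gives Q39.
Q39 and Q34 hold, so Q10 follows (R1).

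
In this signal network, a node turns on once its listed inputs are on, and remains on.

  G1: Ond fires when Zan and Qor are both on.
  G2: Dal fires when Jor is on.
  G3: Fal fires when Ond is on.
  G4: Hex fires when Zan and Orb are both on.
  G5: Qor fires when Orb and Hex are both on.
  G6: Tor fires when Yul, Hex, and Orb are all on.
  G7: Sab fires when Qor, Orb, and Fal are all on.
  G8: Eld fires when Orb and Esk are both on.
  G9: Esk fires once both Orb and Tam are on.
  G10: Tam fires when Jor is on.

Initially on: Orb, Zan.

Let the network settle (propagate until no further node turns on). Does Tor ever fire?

Tor would need Yul, Hex, and Orb (G6), but Yul never turns on.

No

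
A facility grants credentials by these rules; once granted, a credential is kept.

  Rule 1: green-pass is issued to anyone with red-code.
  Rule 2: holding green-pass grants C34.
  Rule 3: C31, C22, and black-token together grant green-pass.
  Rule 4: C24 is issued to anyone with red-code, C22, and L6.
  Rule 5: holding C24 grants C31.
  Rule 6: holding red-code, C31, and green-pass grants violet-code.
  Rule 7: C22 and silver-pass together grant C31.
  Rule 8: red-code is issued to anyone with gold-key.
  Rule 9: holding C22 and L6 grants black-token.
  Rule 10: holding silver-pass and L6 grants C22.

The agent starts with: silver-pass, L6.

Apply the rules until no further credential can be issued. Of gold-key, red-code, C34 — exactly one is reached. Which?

C34

Holding silver-pass and L6 grants C22 (Rule 10).
Holding C22 and silver-pass grants C31 (Rule 7).
Holding C22 and L6 grants black-token (Rule 9).
Holding C31, C22, and black-token grants green-pass (Rule 3).
Holding green-pass grants C34 (Rule 2).
No rule produces gold-key, and it is not given. red-code would need gold-key (Rule 8), but gold-key is never granted.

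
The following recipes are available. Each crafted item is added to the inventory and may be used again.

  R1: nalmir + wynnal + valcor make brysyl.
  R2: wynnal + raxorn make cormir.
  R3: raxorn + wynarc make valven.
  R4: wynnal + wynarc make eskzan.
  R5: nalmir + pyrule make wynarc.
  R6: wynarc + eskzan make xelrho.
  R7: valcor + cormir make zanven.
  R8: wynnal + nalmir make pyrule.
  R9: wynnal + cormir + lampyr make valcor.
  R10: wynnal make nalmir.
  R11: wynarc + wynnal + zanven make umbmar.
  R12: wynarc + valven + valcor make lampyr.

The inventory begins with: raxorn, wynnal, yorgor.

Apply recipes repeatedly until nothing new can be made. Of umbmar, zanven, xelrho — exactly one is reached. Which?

xelrho

Using R10, wynnal makes nalmir.
wynnal + nalmir → pyrule (R8).
Using R5, nalmir and pyrule make wynarc.
wynnal + wynarc → eskzan (R4).
wynarc + eskzan → xelrho (R6).
umbmar would need wynarc, wynnal, and zanven (R11), but zanven is never obtained. zanven would need valcor and cormir (R7), but valcor is never obtained.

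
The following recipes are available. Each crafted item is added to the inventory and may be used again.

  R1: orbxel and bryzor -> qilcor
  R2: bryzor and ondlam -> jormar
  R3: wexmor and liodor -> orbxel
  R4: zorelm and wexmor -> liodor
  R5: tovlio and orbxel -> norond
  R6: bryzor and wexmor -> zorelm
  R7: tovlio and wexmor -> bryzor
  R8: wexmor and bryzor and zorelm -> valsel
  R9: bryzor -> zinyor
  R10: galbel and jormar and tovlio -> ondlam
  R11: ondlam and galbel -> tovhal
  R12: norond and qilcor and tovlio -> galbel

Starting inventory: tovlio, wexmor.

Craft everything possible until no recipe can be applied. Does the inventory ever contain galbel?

Yes

Using R7, tovlio and wexmor make bryzor.
bryzor and wexmor -> zorelm (R6).
zorelm and wexmor -> liodor (R4).
wexmor and liodor -> orbxel (R3).
orbxel and bryzor -> qilcor (R1).
Using R5, tovlio and orbxel make norond.
Using R12, norond, qilcor, and tovlio make galbel.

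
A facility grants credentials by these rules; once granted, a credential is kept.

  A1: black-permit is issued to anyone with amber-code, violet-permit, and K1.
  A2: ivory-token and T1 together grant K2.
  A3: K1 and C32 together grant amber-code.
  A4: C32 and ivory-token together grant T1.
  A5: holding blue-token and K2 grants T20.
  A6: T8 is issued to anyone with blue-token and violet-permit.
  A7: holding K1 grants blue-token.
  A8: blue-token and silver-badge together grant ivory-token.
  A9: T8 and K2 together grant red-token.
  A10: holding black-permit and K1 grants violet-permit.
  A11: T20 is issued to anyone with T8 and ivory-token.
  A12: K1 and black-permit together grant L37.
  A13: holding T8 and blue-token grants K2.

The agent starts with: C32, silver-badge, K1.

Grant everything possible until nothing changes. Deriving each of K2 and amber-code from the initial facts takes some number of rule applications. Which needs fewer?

amber-code

amber-code: Holding K1 and C32 grants amber-code (A3). [1 rule application]
K2: Holding K1 grants blue-token (A7). Holding blue-token and silver-badge grants ivory-token (A8). Holding C32 and ivory-token grants T1 (A4). Holding ivory-token and T1 grants K2 (A2). [4 rule applications]
amber-code needs fewer.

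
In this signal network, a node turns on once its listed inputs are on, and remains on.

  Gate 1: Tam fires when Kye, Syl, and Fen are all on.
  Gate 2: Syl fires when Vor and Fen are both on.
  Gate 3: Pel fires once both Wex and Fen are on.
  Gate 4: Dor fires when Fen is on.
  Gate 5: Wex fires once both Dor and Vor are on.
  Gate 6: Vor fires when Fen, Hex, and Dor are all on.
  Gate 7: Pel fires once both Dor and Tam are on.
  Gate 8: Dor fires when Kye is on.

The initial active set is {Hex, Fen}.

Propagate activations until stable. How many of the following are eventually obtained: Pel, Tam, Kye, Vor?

Gate 4: Fen on → Dor on.
Fen, Hex, and Dor are on, so Vor fires (Gate 6).
Dor and Vor are on, so Wex fires (Gate 5).
Gate 3: Wex and Fen on → Pel on.
Pel: reached.
Tam would need Kye, Syl, and Fen (Gate 1), but Kye never turns on.
No rule produces Kye, and it is not given.
Vor: reached.
Reached: Pel and Vor — 2 of the 4.

2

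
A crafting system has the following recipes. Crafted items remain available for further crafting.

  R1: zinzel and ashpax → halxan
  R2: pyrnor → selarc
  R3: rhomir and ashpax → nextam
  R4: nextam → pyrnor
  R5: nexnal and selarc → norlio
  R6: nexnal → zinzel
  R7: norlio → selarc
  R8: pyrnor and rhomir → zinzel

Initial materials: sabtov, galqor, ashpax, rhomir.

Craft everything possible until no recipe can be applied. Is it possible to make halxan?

rhomir and ashpax → nextam (R3).
Using R4, nextam makes pyrnor.
Using R8, pyrnor and rhomir make zinzel.
zinzel and ashpax → halxan (R1).

Yes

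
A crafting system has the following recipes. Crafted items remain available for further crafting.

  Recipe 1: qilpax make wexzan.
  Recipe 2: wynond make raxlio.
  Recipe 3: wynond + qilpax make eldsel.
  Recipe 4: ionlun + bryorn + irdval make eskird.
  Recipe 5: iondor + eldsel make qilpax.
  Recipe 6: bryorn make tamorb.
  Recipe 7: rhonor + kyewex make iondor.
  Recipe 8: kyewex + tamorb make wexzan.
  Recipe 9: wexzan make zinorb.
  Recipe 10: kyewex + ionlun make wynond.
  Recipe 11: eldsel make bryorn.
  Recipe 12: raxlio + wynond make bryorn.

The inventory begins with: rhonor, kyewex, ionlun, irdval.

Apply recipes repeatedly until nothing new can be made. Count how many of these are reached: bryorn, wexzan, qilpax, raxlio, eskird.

4

kyewex + ionlun → wynond (Recipe 10).
Using Recipe 2, wynond makes raxlio.
Using Recipe 12, raxlio and wynond make bryorn.
ionlun + bryorn + irdval → eskird (Recipe 4).
Using Recipe 6, bryorn makes tamorb.
kyewex + tamorb → wexzan (Recipe 8).
bryorn: reached.
wexzan: reached.
qilpax would need iondor and eldsel (Recipe 5), but eldsel is never obtained.
raxlio: reached.
eskird: reached.
Reached: bryorn, wexzan, raxlio, and eskird — 4 of the 5.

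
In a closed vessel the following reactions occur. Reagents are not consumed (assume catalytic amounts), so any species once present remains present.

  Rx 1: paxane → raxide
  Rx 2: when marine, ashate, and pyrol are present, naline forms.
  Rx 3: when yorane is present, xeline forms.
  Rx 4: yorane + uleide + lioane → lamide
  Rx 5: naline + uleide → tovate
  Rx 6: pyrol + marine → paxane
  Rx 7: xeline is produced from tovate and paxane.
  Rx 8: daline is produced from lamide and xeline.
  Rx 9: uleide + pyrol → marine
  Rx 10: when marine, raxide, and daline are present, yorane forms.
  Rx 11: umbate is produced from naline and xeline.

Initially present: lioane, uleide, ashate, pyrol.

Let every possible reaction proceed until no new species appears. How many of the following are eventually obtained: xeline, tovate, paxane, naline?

4

uleide and pyrol present → marine forms (Rx 9).
marine, ashate, and pyrol present → naline forms (Rx 2).
pyrol and marine present → paxane forms (Rx 6).
naline and uleide present → tovate forms (Rx 5).
tovate and paxane present → xeline forms (Rx 7).
xeline: reached.
tovate: reached.
paxane: reached.
naline: reached.
All 4 are reached.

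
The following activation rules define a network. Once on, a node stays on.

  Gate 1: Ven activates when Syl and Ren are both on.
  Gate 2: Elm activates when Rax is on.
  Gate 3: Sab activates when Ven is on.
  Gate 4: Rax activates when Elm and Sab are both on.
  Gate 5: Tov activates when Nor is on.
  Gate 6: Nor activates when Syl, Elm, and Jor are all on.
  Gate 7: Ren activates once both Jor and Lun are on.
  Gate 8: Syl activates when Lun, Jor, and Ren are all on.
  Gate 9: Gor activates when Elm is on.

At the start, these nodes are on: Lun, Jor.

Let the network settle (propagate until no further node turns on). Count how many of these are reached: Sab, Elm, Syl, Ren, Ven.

4

Jor and Lun are on, so Ren activates (Gate 7).
Gate 8: Lun, Jor, and Ren on → Syl on.
Gate 1: Syl and Ren on → Ven on.
Ven is on, so Sab activates (Gate 3).
Sab: reached.
Elm would need Rax (Gate 2), but Rax never turns on.
Syl: reached.
Ren: reached.
Ven: reached.
Reached: Sab, Syl, Ren, and Ven — 4 of the 5.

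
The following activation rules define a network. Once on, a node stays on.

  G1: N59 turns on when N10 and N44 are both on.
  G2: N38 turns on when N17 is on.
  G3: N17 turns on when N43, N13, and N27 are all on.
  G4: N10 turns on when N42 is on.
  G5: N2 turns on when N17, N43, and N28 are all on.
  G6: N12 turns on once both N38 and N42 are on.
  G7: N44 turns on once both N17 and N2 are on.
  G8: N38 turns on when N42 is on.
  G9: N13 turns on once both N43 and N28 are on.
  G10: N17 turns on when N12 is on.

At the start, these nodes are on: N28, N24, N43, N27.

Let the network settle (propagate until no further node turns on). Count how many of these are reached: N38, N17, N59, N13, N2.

N43 and N28 are on, so N13 turns on (G9).
N43, N13, and N27 are on, so N17 turns on (G3).
N17, N43, and N28 are on, so N2 turns on (G5).
G2: N17 on → N38 on.
N38: reached.
N17: reached.
N59 would need N10 and N44 (G1), but N10 never turns on.
N13: reached.
N2: reached.
Reached: N38, N17, N13, and N2 — 4 of the 5.

4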